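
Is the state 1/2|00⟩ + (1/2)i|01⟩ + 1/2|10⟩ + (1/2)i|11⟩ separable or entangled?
Separable

Writing the state as a|00⟩ + b|01⟩ + c|10⟩ + d|11⟩, it is a product state iff ad − bc = 0.
Here (a, b, c, d) = (1/2, (1/2)i, 1/2, (1/2)i): ad − bc = (1/2)((1/2)i) − ((1/2)i)(1/2) = 0, so the state is separable.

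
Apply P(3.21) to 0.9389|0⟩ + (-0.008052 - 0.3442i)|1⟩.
0.9389|0⟩ + (-0.01549 + 0.3439i)|1⟩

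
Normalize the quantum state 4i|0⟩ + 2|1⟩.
0.8944i|0⟩ + 1/√5|1⟩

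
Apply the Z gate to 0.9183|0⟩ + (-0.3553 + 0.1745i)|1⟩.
0.9183|0⟩ + (0.3553 - 0.1745i)|1⟩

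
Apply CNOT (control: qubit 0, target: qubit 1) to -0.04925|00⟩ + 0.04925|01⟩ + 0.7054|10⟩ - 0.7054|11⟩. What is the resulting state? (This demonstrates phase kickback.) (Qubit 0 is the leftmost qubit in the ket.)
-0.04925|00⟩ + 0.04925|01⟩ - 0.7054|10⟩ + 0.7054|11⟩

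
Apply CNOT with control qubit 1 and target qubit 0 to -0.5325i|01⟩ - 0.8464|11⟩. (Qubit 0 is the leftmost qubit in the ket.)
-0.8464|01⟩ - 0.5325i|11⟩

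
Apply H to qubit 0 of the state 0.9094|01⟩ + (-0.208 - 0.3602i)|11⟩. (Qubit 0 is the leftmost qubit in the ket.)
(0.496 - 0.2547i)|01⟩ + (0.7901 + 0.2547i)|11⟩

H on qubit 0 mixes each pair of kets that differ only in qubit 0: amplitudes (a, b) of (|…0…⟩, |…1…⟩) become ((a + b)/√2, (a − b)/√2). Kets absent from the input have amplitude 0.
(|01⟩, |11⟩): (a, b) = (0.9094, (-0.208 - 0.3602i)) → ((0.496 - 0.2547i), (0.7901 + 0.2547i))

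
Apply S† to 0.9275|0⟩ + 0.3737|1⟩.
0.9275|0⟩ - 0.3737i|1⟩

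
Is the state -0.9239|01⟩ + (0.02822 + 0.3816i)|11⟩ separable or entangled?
Separable

Writing the state as a|00⟩ + b|01⟩ + c|10⟩ + d|11⟩, it is a product state iff ad − bc = 0.
Here (a, b, c, d) = (0, -0.9239, 0, (0.02822 + 0.3816i)): ad − bc = (0)(0.02822 + 0.3816i) − (-0.9239)(0) = 0, so the state is separable.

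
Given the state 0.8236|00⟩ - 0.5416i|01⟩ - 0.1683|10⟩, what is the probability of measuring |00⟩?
0.6783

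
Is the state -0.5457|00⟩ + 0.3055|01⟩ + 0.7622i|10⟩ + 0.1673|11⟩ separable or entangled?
Entangled

Writing the state as a|00⟩ + b|01⟩ + c|10⟩ + d|11⟩, it is a product state iff ad − bc = 0.
Here (a, b, c, d) = (-0.5457, 0.3055, 0.7622i, 0.1673): ad − bc = (-0.5457)(0.1673) − (0.3055)(0.7622i) = (-0.0913 - 0.2329i) ≠ 0, so the state is entangled.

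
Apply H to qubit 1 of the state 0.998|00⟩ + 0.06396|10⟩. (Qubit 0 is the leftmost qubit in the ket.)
0.7057|00⟩ + 0.7057|01⟩ + 0.04523|10⟩ + 0.04523|11⟩

H on qubit 1 mixes each pair of kets that differ only in qubit 1: amplitudes (a, b) of (|…0…⟩, |…1…⟩) become ((a + b)/√2, (a − b)/√2). Kets absent from the input have amplitude 0.
(|00⟩, |01⟩): (a, b) = (0.998, 0) → (0.7057, 0.7057)
(|10⟩, |11⟩): (a, b) = (0.06396, 0) → (0.04523, 0.04523)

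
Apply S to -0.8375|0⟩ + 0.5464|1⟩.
-0.8375|0⟩ + 0.5464i|1⟩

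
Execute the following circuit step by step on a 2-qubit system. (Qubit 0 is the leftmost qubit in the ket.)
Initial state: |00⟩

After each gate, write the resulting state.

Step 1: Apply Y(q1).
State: i|01⟩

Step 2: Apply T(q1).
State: (-1/√2 + (1/√2)i)|01⟩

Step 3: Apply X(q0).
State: (-1/√2 + (1/√2)i)|11⟩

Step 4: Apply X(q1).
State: (-1/√2 + (1/√2)i)|10⟩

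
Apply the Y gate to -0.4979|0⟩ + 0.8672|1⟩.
-0.8672i|0⟩ - 0.4979i|1⟩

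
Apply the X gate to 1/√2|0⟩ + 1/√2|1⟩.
1/√2|0⟩ + 1/√2|1⟩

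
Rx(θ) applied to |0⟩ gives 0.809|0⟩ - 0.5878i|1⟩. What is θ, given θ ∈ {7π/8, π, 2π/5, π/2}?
2π/5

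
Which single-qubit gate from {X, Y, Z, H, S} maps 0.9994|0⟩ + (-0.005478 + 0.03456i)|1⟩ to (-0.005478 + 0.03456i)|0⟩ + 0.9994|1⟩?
X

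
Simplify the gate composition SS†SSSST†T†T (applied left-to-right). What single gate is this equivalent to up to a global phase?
T†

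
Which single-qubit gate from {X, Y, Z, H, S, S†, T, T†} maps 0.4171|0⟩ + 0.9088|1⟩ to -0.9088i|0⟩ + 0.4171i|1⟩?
Y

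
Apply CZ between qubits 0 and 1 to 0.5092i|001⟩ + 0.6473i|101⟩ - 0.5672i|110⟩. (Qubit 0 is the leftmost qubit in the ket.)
0.5092i|001⟩ + 0.6473i|101⟩ + 0.5672i|110⟩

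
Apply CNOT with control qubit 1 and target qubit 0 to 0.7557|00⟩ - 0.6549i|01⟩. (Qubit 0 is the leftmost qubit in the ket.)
0.7557|00⟩ - 0.6549i|11⟩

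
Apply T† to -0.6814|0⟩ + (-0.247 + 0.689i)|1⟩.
-0.6814|0⟩ + (0.3125 + 0.6619i)|1⟩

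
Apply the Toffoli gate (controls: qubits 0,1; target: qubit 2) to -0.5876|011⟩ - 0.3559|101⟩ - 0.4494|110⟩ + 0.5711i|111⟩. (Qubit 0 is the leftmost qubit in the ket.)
-0.5876|011⟩ - 0.3559|101⟩ + 0.5711i|110⟩ - 0.4494|111⟩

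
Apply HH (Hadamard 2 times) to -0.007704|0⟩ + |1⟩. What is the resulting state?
-0.007704|0⟩ + |1⟩

H² = I, so an even number of Hadamards cancels: H^2 = I and the state is unchanged.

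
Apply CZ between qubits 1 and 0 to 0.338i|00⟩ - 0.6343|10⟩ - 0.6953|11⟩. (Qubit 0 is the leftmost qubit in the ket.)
0.338i|00⟩ - 0.6343|10⟩ + 0.6953|11⟩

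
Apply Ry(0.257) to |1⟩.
-0.1281|0⟩ + 0.9918|1⟩

Ry(0.257) = [[cos(θ/2), −sin(θ/2)], [sin(θ/2), cos(θ/2)]]; θ = 0.257, cos(θ/2) ≈ 0.991755, sin(θ/2) ≈ 0.128147.
With a = amp(|0⟩) = 0 and b = amp(|1⟩) = 1:
new amp(|0⟩) = (0.991755)·a + (-0.128147)·b = -0.1281
new amp(|1⟩) = (0.128147)·a + (0.991755)·b = 0.9918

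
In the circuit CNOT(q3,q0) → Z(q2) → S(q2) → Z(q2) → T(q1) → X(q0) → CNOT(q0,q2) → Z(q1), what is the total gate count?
8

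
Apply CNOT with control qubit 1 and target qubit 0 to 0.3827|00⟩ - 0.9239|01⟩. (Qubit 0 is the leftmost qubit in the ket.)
0.3827|00⟩ - 0.9239|11⟩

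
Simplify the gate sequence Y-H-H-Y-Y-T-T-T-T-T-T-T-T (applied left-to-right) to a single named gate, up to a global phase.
Y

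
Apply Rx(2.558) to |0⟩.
0.2877|0⟩ - 0.9577i|1⟩

Rx(2.558) = [[cos(θ/2), −i·sin(θ/2)], [−i·sin(θ/2), cos(θ/2)]]; θ = 2.558, cos(θ/2) ≈ 0.287673, sin(θ/2) ≈ 0.957729.
With a = amp(|0⟩) = 1 and b = amp(|1⟩) = 0:
new amp(|0⟩) = (0.287673)·a + (-0.957729i)·b = 0.2877
new amp(|1⟩) = (-0.957729i)·a + (0.287673)·b = -0.9577i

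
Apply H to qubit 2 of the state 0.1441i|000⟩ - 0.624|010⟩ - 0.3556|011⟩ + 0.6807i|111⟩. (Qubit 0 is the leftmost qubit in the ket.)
0.1019i|000⟩ + 0.1019i|001⟩ - 0.6927|010⟩ - 0.1898|011⟩ + 0.4813i|110⟩ - 0.4813i|111⟩

H on qubit 2 mixes each pair of kets that differ only in qubit 2: amplitudes (a, b) of (|…0…⟩, |…1…⟩) become ((a + b)/√2, (a − b)/√2). Kets absent from the input have amplitude 0.
(|000⟩, |001⟩): (a, b) = (0.1441i, 0) → (0.1019i, 0.1019i)
(|010⟩, |011⟩): (a, b) = (-0.624, -0.3556) → (-0.6927, -0.1898)
(|110⟩, |111⟩): (a, b) = (0, 0.6807i) → (0.4813i, -0.4813i)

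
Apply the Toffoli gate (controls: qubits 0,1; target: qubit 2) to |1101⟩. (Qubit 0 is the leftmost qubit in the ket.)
|1111⟩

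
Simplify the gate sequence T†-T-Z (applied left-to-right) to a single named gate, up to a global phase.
Z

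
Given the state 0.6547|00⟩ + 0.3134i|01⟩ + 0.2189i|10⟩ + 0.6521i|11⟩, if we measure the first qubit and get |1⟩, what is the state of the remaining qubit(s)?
0.3182i|0⟩ + 0.948i|1⟩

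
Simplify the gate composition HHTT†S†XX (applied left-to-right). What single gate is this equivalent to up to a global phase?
S†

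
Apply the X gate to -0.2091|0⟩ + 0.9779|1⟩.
0.9779|0⟩ - 0.2091|1⟩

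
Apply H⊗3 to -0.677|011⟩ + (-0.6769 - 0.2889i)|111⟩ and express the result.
(-0.4787 - 0.1021i)|000⟩ + (0.4787 + 0.1021i)|001⟩ + (0.4787 + 0.1021i)|010⟩ + (-0.4787 - 0.1021i)|011⟩ + (-0.00003536 + 0.1021i)|100⟩ + (0.00003536 - 0.1021i)|101⟩ + (0.00003536 - 0.1021i)|110⟩ + (-0.00003536 + 0.1021i)|111⟩

H⊗3 gives amp(|y⟩) = (1/2√2) Σ_x (−1)^(x·y) amp(|x⟩), where x·y is the number of positions in which both x and y have a 1.
|000⟩: (-0.677 + (-0.6769 - 0.2889i))/(2√2) = (-0.4787 - 0.1021i)
|001⟩: (0.677 - (-0.6769 - 0.2889i))/(2√2) = (0.4787 + 0.1021i)
|010⟩: (0.677 - (-0.6769 - 0.2889i))/(2√2) = (0.4787 + 0.1021i)
|011⟩: (-0.677 + (-0.6769 - 0.2889i))/(2√2) = (-0.4787 - 0.1021i)
|100⟩: (-0.677 - (-0.6769 - 0.2889i))/(2√2) = (-0.00003536 + 0.1021i)
|101⟩: (0.677 + (-0.6769 - 0.2889i))/(2√2) = (0.00003536 - 0.1021i)
|110⟩: (0.677 + (-0.6769 - 0.2889i))/(2√2) = (0.00003536 - 0.1021i)
|111⟩: (-0.677 - (-0.6769 - 0.2889i))/(2√2) = (-0.00003536 + 0.1021i)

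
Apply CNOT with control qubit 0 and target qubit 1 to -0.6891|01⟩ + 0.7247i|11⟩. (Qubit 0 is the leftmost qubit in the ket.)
-0.6891|01⟩ + 0.7247i|10⟩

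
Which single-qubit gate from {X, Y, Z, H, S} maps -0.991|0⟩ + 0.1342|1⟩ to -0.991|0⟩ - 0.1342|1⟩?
Z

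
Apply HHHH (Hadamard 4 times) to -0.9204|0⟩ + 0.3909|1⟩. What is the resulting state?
-0.9204|0⟩ + 0.3909|1⟩

H² = I, so an even number of Hadamards cancels: H^4 = I and the state is unchanged.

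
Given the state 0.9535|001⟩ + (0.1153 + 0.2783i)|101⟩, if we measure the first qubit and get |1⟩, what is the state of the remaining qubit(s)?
(0.3828 + 0.9239i)|01⟩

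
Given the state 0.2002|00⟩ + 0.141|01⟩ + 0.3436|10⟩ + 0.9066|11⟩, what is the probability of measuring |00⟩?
0.04008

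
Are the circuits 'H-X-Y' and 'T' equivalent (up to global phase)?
No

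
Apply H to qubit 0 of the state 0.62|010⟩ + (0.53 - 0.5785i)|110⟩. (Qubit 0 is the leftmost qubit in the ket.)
(0.8132 - 0.4091i)|010⟩ + (0.06364 + 0.4091i)|110⟩

H on qubit 0 mixes each pair of kets that differ only in qubit 0: amplitudes (a, b) of (|…0…⟩, |…1…⟩) become ((a + b)/√2, (a − b)/√2). Kets absent from the input have amplitude 0.
(|010⟩, |110⟩): (a, b) = (0.62, (0.53 - 0.5785i)) → ((0.8132 - 0.4091i), (0.06364 + 0.4091i))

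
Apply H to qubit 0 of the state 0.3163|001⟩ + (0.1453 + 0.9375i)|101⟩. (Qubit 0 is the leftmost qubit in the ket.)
(0.3264 + 0.6629i)|001⟩ + (0.1209 - 0.6629i)|101⟩

H on qubit 0 mixes each pair of kets that differ only in qubit 0: amplitudes (a, b) of (|…0…⟩, |…1…⟩) become ((a + b)/√2, (a − b)/√2). Kets absent from the input have amplitude 0.
(|001⟩, |101⟩): (a, b) = (0.3163, (0.1453 + 0.9375i)) → ((0.3264 + 0.6629i), (0.1209 - 0.6629i))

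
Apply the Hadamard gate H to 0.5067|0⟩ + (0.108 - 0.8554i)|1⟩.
(0.4347 - 0.6049i)|0⟩ + (0.2819 + 0.6049i)|1⟩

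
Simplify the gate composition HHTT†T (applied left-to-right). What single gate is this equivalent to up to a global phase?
T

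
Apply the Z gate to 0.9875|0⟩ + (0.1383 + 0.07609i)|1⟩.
0.9875|0⟩ + (-0.1383 - 0.07609i)|1⟩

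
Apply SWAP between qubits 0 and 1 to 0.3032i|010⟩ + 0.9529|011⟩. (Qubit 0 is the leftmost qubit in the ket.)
0.3032i|100⟩ + 0.9529|101⟩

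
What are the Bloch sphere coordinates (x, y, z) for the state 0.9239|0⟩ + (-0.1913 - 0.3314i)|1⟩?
(-0.3535, -0.6124, 0.7072)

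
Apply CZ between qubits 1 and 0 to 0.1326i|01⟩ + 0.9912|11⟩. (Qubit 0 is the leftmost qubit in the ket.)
0.1326i|01⟩ - 0.9912|11⟩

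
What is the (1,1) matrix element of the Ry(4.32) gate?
-0.5557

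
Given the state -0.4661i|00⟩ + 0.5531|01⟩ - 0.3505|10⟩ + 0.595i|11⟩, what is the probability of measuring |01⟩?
0.3059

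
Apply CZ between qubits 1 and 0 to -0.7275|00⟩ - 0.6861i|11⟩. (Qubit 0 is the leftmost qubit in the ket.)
-0.7275|00⟩ + 0.6861i|11⟩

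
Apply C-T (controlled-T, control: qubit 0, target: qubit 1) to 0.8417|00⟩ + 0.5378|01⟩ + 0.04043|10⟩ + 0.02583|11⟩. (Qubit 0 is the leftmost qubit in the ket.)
0.8417|00⟩ + 0.5378|01⟩ + 0.04043|10⟩ + (0.01826 + 0.01826i)|11⟩

C-T leaves the control-|0⟩ kets |00⟩, |01⟩ unchanged and applies T to qubit 1 on the control-|1⟩ pair (|10⟩, |11⟩).
T = [[1, 0], [0, (1/√2 + (1/√2)i)]].
With a = amp(|10⟩) = 0.04043 and b = amp(|11⟩) = 0.02583:
new amp(|10⟩) = (1)·a = 0.04043
new amp(|11⟩) = (1/√2 + (1/√2)i)·b = (0.01826 + 0.01826i)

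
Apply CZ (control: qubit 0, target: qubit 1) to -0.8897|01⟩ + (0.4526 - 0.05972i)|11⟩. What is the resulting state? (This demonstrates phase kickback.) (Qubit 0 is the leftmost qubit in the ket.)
-0.8897|01⟩ + (-0.4526 + 0.05972i)|11⟩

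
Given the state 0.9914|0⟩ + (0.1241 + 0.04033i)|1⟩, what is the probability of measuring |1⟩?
0.01703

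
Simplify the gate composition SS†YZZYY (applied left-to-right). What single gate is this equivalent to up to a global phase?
Y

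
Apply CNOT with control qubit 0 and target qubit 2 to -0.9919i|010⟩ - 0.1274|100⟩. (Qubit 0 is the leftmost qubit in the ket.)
-0.9919i|010⟩ - 0.1274|101⟩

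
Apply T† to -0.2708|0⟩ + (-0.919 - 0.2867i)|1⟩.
-0.2708|0⟩ + (-0.8526 + 0.4471i)|1⟩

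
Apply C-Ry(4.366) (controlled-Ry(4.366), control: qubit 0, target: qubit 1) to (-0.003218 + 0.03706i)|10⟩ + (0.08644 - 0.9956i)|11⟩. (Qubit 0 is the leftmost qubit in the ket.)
(-0.06889 + 0.7935i)|10⟩ + (-0.05231 + 0.6025i)|11⟩

C-Ry(4.366) leaves the control-|0⟩ kets |00⟩, |01⟩ unchanged and applies Ry(4.366) to qubit 1 on the control-|1⟩ pair (|10⟩, |11⟩).
Ry(4.366) = [[cos(θ/2), −sin(θ/2)], [sin(θ/2), cos(θ/2)]]; θ = 4.366, cos(θ/2) ≈ -0.574672, sin(θ/2) ≈ 0.818384.
With a = amp(|10⟩) = (-0.003218 + 0.03706i) and b = amp(|11⟩) = (0.08644 - 0.9956i):
new amp(|10⟩) = (-0.574672)·a + (-0.818384)·b = (-0.06889 + 0.7935i)
new amp(|11⟩) = (0.818384)·a + (-0.574672)·b = (-0.05231 + 0.6025i)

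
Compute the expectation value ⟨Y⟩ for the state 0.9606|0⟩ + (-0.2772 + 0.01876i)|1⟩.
0.03604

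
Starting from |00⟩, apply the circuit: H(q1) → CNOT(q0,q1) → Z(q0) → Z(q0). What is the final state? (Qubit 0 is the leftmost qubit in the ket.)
1/√2|00⟩ + 1/√2|01⟩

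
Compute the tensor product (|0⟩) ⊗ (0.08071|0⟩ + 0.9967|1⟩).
0.08071|00⟩ + 0.9967|01⟩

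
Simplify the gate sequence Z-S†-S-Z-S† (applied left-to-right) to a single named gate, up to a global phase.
S†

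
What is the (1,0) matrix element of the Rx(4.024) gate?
-0.9042i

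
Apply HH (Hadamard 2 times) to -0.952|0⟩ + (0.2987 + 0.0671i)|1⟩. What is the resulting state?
-0.952|0⟩ + (0.2987 + 0.0671i)|1⟩

H² = I, so an even number of Hadamards cancels: H^2 = I and the state is unchanged.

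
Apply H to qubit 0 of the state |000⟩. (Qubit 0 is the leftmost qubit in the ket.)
1/√2|000⟩ + 1/√2|100⟩

H on qubit 0 mixes each pair of kets that differ only in qubit 0: amplitudes (a, b) of (|…0…⟩, |…1…⟩) become ((a + b)/√2, (a − b)/√2). Kets absent from the input have amplitude 0.
(|000⟩, |100⟩): (a, b) = (1, 0) → (1/√2, 1/√2)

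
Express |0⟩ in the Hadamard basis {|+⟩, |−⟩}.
1/√2|+⟩ + 1/√2|−⟩

With |ψ⟩ = α|0⟩ + β|1⟩, the Hadamard-basis coefficients are ⟨+|ψ⟩ = (α + β)/√2 and ⟨−|ψ⟩ = (α − β)/√2.
Here α = 1, β = 0: (α + β)/√2 = 1/√2, (α − β)/√2 = 1/√2.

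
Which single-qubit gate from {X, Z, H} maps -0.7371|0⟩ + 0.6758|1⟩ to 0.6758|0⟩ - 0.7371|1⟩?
X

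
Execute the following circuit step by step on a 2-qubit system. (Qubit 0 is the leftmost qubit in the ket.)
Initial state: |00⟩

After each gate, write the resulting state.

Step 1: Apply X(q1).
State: |01⟩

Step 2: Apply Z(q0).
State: |01⟩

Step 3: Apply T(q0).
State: |01⟩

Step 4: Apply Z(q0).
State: |01⟩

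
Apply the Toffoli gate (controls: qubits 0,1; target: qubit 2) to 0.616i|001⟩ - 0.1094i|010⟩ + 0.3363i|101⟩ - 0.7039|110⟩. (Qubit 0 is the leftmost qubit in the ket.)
0.616i|001⟩ - 0.1094i|010⟩ + 0.3363i|101⟩ - 0.7039|111⟩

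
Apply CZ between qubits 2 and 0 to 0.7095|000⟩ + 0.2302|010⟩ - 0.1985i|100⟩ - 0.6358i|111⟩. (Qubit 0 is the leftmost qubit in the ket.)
0.7095|000⟩ + 0.2302|010⟩ - 0.1985i|100⟩ + 0.6358i|111⟩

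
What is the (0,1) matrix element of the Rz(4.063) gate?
0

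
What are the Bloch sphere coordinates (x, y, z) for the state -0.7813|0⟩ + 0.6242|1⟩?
(-0.9754, 0, 0.2208)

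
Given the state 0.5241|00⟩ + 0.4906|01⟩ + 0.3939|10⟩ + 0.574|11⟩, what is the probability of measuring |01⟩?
0.2407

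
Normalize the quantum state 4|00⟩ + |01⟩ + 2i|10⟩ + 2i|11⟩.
0.8|00⟩ + 0.2|01⟩ + 0.4i|10⟩ + 0.4i|11⟩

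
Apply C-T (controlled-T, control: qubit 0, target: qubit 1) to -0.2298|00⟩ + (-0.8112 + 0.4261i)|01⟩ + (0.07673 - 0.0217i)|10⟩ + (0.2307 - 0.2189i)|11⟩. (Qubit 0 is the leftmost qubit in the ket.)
-0.2298|00⟩ + (-0.8112 + 0.4261i)|01⟩ + (0.07673 - 0.0217i)|10⟩ + (0.3179 + 0.008344i)|11⟩

C-T leaves the control-|0⟩ kets |00⟩, |01⟩ unchanged and applies T to qubit 1 on the control-|1⟩ pair (|10⟩, |11⟩).
T = [[1, 0], [0, (1/√2 + (1/√2)i)]].
With a = amp(|10⟩) = (0.07673 - 0.0217i) and b = amp(|11⟩) = (0.2307 - 0.2189i):
new amp(|10⟩) = (1)·a = (0.07673 - 0.0217i)
new amp(|11⟩) = (1/√2 + (1/√2)i)·b = (0.3179 + 0.008344i)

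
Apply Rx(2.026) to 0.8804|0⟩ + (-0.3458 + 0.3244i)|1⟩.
(0.7412 + 0.2934i)|0⟩ + (-0.183 - 0.5752i)|1⟩

Rx(2.026) = [[cos(θ/2), −i·sin(θ/2)], [−i·sin(θ/2), cos(θ/2)]]; θ = 2.026, cos(θ/2) ≈ 0.529318, sin(θ/2) ≈ 0.848424.
With a = amp(|0⟩) = 0.8804 and b = amp(|1⟩) = (-0.3458 + 0.3244i):
new amp(|0⟩) = (0.529318)·a + (-0.848424i)·b = (0.7412 + 0.2934i)
new amp(|1⟩) = (-0.848424i)·a + (0.529318)·b = (-0.183 - 0.5752i)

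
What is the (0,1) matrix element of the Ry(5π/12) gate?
-0.6088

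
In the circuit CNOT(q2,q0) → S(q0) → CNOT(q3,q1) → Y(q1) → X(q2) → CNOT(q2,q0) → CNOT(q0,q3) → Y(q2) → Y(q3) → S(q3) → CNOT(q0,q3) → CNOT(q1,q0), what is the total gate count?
12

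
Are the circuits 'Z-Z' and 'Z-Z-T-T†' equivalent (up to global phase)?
Yes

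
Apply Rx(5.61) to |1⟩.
-0.3303i|0⟩ - 0.9439|1⟩

Rx(5.61) = [[cos(θ/2), −i·sin(θ/2)], [−i·sin(θ/2), cos(θ/2)]]; θ = 5.61, cos(θ/2) ≈ -0.943885, sin(θ/2) ≈ 0.330273.
With a = amp(|0⟩) = 0 and b = amp(|1⟩) = 1:
new amp(|0⟩) = (-0.943885)·a + (-0.330273i)·b = -0.3303i
new amp(|1⟩) = (-0.330273i)·a + (-0.943885)·b = -0.9439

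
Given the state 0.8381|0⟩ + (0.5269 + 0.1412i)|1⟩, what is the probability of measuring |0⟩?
0.7024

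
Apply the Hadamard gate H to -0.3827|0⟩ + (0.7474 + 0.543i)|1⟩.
(0.2579 + 0.384i)|0⟩ + (-0.7991 - 0.384i)|1⟩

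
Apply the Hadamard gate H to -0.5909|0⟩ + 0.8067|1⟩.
0.1526|0⟩ - 0.9883|1⟩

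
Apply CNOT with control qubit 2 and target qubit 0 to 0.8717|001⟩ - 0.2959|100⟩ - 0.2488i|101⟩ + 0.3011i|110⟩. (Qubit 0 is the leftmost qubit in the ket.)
-0.2488i|001⟩ - 0.2959|100⟩ + 0.8717|101⟩ + 0.3011i|110⟩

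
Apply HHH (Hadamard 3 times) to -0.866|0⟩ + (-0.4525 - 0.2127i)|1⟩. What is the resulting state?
(-0.9323 - 0.1504i)|0⟩ + (-0.2924 + 0.1504i)|1⟩

H² = I, so H^3 = H: a single Hadamard. With (a, b) = (-0.866, (-0.4525 - 0.2127i)), H gives ((a + b)/√2, (a − b)/√2) = ((-0.9323 - 0.1504i), (-0.2924 + 0.1504i)).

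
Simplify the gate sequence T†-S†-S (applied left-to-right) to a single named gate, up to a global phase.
T†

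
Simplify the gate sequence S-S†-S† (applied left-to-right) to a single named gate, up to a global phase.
S†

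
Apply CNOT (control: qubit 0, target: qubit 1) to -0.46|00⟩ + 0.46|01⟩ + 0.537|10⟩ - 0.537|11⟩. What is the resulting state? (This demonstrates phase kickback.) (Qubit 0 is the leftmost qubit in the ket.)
-0.46|00⟩ + 0.46|01⟩ - 0.537|10⟩ + 0.537|11⟩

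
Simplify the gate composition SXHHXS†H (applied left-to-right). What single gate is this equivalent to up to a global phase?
H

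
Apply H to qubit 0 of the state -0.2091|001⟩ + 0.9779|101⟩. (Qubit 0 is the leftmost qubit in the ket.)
0.5436|001⟩ - 0.8393|101⟩

H on qubit 0 mixes each pair of kets that differ only in qubit 0: amplitudes (a, b) of (|…0…⟩, |…1…⟩) become ((a + b)/√2, (a − b)/√2). Kets absent from the input have amplitude 0.
(|001⟩, |101⟩): (a, b) = (-0.2091, 0.9779) → (0.5436, -0.8393)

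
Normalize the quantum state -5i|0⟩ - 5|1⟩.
-(1/√2)i|0⟩ - 1/√2|1⟩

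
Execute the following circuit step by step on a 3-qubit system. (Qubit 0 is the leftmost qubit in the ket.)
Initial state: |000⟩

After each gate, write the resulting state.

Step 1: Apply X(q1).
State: |010⟩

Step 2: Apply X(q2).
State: |011⟩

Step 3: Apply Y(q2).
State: -i|010⟩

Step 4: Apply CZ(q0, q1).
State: -i|010⟩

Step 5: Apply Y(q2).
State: |011⟩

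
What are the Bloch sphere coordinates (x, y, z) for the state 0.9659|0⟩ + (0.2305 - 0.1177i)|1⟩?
(0.4453, -0.2274, 0.866)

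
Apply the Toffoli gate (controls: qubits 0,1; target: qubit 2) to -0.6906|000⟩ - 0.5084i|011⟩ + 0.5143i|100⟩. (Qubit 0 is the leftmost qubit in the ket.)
-0.6906|000⟩ - 0.5084i|011⟩ + 0.5143i|100⟩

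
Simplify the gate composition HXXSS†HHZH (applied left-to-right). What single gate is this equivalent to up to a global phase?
X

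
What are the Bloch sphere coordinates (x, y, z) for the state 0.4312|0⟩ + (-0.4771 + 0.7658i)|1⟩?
(-0.4115, 0.6604, -0.6281)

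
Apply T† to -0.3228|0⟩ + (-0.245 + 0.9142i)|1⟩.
-0.3228|0⟩ + (0.4732 + 0.8197i)|1⟩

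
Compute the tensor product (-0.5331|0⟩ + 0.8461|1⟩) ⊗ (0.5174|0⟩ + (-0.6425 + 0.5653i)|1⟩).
-0.2758|00⟩ + (0.3425 - 0.3014i)|01⟩ + 0.4378|10⟩ + (-0.5436 + 0.4783i)|11⟩

amp(|b₁b₂…⟩) = product of the factor amplitudes for bits b₁, b₂, …; only kets whose every factor amplitude is nonzero survive.
|00⟩: (-0.5331)(0.5174) = -0.2758
|01⟩: (-0.5331)(-0.6425 + 0.5653i) = (0.3425 - 0.3014i)
|10⟩: (0.8461)(0.5174) = 0.4378
|11⟩: (0.8461)(-0.6425 + 0.5653i) = (-0.5436 + 0.4783i)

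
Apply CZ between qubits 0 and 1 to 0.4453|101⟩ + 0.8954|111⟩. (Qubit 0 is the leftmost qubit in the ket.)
0.4453|101⟩ - 0.8954|111⟩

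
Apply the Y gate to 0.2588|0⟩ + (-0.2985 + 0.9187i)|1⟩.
(0.9187 + 0.2985i)|0⟩ + 0.2588i|1⟩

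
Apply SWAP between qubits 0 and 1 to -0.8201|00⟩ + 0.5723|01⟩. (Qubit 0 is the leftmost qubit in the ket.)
-0.8201|00⟩ + 0.5723|10⟩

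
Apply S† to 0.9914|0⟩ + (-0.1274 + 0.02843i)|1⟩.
0.9914|0⟩ + (0.02843 + 0.1274i)|1⟩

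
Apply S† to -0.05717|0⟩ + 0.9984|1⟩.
-0.05717|0⟩ - 0.9984i|1⟩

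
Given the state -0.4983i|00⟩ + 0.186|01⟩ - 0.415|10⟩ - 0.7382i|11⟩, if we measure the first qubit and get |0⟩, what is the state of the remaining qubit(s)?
-0.9369i|0⟩ + 0.3497|1⟩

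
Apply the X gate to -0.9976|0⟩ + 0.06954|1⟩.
0.06954|0⟩ - 0.9976|1⟩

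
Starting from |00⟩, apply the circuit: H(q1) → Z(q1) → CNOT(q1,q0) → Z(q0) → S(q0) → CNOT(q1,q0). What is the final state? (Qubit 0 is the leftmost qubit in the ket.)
1/√2|00⟩ + (1/√2)i|01⟩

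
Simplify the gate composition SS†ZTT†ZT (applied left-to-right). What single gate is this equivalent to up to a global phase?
T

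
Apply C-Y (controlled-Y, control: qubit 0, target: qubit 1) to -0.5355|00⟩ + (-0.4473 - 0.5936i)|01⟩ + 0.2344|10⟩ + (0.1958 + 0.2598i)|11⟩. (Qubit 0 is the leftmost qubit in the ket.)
-0.5355|00⟩ + (-0.4473 - 0.5936i)|01⟩ + (0.2598 - 0.1958i)|10⟩ + 0.2344i|11⟩

C-Y leaves the control-|0⟩ kets |00⟩, |01⟩ unchanged and applies Y to qubit 1 on the control-|1⟩ pair (|10⟩, |11⟩).
Y = [[0, -i], [i, 0]].
With a = amp(|10⟩) = 0.2344 and b = amp(|11⟩) = (0.1958 + 0.2598i):
new amp(|10⟩) = (-i)·b = (0.2598 - 0.1958i)
new amp(|11⟩) = (i)·a = 0.2344i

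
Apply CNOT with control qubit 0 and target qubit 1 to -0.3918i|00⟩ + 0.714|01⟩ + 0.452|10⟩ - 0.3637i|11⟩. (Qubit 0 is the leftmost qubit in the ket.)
-0.3918i|00⟩ + 0.714|01⟩ - 0.3637i|10⟩ + 0.452|11⟩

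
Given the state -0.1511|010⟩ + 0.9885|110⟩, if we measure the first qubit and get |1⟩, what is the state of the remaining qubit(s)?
|10⟩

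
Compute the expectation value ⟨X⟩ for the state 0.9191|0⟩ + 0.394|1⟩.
0.7243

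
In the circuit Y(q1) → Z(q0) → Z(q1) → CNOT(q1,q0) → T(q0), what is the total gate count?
5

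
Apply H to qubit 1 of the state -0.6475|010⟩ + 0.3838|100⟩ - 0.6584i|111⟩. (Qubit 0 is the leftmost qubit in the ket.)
-0.4579|000⟩ + 0.4579|010⟩ + 0.2714|100⟩ - 0.4656i|101⟩ + 0.2714|110⟩ + 0.4656i|111⟩

H on qubit 1 mixes each pair of kets that differ only in qubit 1: amplitudes (a, b) of (|…0…⟩, |…1…⟩) become ((a + b)/√2, (a − b)/√2). Kets absent from the input have amplitude 0.
(|000⟩, |010⟩): (a, b) = (0, -0.6475) → (-0.4579, 0.4579)
(|100⟩, |110⟩): (a, b) = (0.3838, 0) → (0.2714, 0.2714)
(|101⟩, |111⟩): (a, b) = (0, -0.6584i) → (-0.4656i, 0.4656i)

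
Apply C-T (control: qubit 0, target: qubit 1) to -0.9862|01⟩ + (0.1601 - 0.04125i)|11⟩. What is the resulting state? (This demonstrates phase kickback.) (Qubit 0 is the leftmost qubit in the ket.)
-0.9862|01⟩ + (0.1424 + 0.08404i)|11⟩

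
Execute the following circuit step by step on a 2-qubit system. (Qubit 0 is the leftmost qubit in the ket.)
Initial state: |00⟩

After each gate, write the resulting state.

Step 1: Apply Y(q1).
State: i|01⟩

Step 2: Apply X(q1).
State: i|00⟩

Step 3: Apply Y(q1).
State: -|01⟩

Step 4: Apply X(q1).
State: -|00⟩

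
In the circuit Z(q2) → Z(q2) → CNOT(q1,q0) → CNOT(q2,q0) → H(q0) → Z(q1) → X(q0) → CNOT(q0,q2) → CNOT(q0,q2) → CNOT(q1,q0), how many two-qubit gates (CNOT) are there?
5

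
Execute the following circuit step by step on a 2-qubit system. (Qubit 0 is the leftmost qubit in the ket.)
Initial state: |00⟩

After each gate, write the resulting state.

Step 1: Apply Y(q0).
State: i|10⟩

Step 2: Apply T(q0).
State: (-1/√2 + (1/√2)i)|10⟩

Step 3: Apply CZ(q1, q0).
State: (-1/√2 + (1/√2)i)|10⟩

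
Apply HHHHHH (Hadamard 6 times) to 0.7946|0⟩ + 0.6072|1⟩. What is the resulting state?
0.7946|0⟩ + 0.6072|1⟩

H² = I, so an even number of Hadamards cancels: H^6 = I and the state is unchanged.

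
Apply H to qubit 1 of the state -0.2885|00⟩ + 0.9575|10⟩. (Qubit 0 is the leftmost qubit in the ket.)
-0.204|00⟩ - 0.204|01⟩ + 0.6771|10⟩ + 0.6771|11⟩

H on qubit 1 mixes each pair of kets that differ only in qubit 1: amplitudes (a, b) of (|…0…⟩, |…1…⟩) become ((a + b)/√2, (a − b)/√2). Kets absent from the input have amplitude 0.
(|00⟩, |01⟩): (a, b) = (-0.2885, 0) → (-0.204, -0.204)
(|10⟩, |11⟩): (a, b) = (0.9575, 0) → (0.6771, 0.6771)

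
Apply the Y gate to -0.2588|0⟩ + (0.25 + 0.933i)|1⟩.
(0.933 - 0.25i)|0⟩ - 0.2588i|1⟩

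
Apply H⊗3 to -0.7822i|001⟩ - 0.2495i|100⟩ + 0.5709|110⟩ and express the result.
(0.2018 - 0.3648i)|000⟩ + (0.2018 + 0.1883i)|001⟩ + (-0.2018 - 0.3648i)|010⟩ + (-0.2018 + 0.1883i)|011⟩ + (-0.2018 - 0.1883i)|100⟩ + (-0.2018 + 0.3648i)|101⟩ + (0.2018 - 0.1883i)|110⟩ + (0.2018 + 0.3648i)|111⟩

H⊗3 gives amp(|y⟩) = (1/2√2) Σ_x (−1)^(x·y) amp(|x⟩), where x·y is the number of positions in which both x and y have a 1.
|000⟩: (-0.7822i - 0.2495i + 0.5709)/(2√2) = (0.2018 - 0.3648i)
|001⟩: (0.7822i - 0.2495i + 0.5709)/(2√2) = (0.2018 + 0.1883i)
|010⟩: (-0.7822i - 0.2495i - 0.5709)/(2√2) = (-0.2018 - 0.3648i)
|011⟩: (0.7822i - 0.2495i - 0.5709)/(2√2) = (-0.2018 + 0.1883i)
|100⟩: (-0.7822i + 0.2495i - 0.5709)/(2√2) = (-0.2018 - 0.1883i)
|101⟩: (0.7822i + 0.2495i - 0.5709)/(2√2) = (-0.2018 + 0.3648i)
|110⟩: (-0.7822i + 0.2495i + 0.5709)/(2√2) = (0.2018 - 0.1883i)
|111⟩: (0.7822i + 0.2495i + 0.5709)/(2√2) = (0.2018 + 0.3648i)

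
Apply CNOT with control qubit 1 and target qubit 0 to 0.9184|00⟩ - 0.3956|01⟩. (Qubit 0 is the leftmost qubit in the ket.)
0.9184|00⟩ - 0.3956|11⟩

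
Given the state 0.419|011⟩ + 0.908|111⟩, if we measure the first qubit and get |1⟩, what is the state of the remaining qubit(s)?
|11⟩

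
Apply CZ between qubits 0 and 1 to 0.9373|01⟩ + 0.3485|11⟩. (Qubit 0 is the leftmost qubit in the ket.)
0.9373|01⟩ - 0.3485|11⟩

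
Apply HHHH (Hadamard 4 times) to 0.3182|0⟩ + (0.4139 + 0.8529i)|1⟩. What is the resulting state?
0.3182|0⟩ + (0.4139 + 0.8529i)|1⟩

H² = I, so an even number of Hadamards cancels: H^4 = I and the state is unchanged.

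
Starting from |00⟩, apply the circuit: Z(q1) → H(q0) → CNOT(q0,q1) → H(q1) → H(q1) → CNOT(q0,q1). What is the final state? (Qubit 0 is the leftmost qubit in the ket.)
1/√2|00⟩ + 1/√2|10⟩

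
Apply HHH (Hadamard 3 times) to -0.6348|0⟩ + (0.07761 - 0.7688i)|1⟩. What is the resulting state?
(-0.394 - 0.5436i)|0⟩ + (-0.5037 + 0.5436i)|1⟩

H² = I, so H^3 = H: a single Hadamard. With (a, b) = (-0.6348, (0.07761 - 0.7688i)), H gives ((a + b)/√2, (a − b)/√2) = ((-0.394 - 0.5436i), (-0.5037 + 0.5436i)).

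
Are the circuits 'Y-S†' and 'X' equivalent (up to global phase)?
No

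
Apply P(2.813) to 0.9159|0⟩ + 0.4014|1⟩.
0.9159|0⟩ + (-0.3799 + 0.1295i)|1⟩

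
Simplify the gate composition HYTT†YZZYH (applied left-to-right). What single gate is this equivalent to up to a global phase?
Y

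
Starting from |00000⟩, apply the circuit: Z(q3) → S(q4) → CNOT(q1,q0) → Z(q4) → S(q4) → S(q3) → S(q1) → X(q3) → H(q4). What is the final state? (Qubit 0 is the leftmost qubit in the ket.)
1/√2|00010⟩ + 1/√2|00011⟩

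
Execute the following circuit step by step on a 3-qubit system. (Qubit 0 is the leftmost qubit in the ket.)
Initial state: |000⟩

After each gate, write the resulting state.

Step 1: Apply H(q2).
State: 1/√2|000⟩ + 1/√2|001⟩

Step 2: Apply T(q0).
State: 1/√2|000⟩ + 1/√2|001⟩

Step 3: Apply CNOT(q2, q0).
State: 1/√2|000⟩ + 1/√2|101⟩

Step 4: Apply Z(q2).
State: 1/√2|000⟩ - 1/√2|101⟩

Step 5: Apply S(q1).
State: 1/√2|000⟩ - 1/√2|101⟩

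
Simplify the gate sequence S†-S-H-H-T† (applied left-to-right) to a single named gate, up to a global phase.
T†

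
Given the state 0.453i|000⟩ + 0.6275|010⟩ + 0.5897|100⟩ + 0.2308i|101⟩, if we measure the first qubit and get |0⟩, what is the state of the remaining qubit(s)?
0.5853i|00⟩ + 0.8108|10⟩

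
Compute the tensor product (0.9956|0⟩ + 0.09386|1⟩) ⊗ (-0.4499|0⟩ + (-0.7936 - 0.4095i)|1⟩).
-0.4479|00⟩ + (-0.7901 - 0.4077i)|01⟩ - 0.04223|10⟩ + (-0.07449 - 0.03844i)|11⟩

amp(|b₁b₂…⟩) = product of the factor amplitudes for bits b₁, b₂, …; only kets whose every factor amplitude is nonzero survive.
|00⟩: (0.9956)(-0.4499) = -0.4479
|01⟩: (0.9956)(-0.7936 - 0.4095i) = (-0.7901 - 0.4077i)
|10⟩: (0.09386)(-0.4499) = -0.04223
|11⟩: (0.09386)(-0.7936 - 0.4095i) = (-0.07449 - 0.03844i)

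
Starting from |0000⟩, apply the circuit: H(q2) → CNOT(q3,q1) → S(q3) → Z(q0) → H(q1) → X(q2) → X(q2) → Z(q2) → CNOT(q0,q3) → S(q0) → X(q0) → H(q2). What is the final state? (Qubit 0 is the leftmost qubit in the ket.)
1/√2|1010⟩ + 1/√2|1110⟩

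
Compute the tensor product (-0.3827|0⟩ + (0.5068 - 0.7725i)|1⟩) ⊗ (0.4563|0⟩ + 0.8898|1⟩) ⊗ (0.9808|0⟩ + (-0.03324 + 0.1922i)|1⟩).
-0.1713|000⟩ + (0.005805 - 0.03356i)|001⟩ - 0.334|010⟩ + (0.01132 - 0.06545i)|011⟩ + (0.2268 - 0.3457i)|100⟩ + (0.06006 + 0.05616i)|101⟩ + (0.4423 - 0.6742i)|110⟩ + (0.1171 + 0.1095i)|111⟩

amp(|b₁b₂…⟩) = product of the factor amplitudes for bits b₁, b₂, …; only kets whose every factor amplitude is nonzero survive.
|000⟩: (-0.3827)(0.4563)(0.9808) = -0.1713
|001⟩: (-0.3827)(0.4563)(-0.03324 + 0.1922i) = (0.005805 - 0.03356i)
|010⟩: (-0.3827)(0.8898)(0.9808) = -0.334
|011⟩: (-0.3827)(0.8898)(-0.03324 + 0.1922i) = (0.01132 - 0.06545i)
|100⟩: (0.5068 - 0.7725i)(0.4563)(0.9808) = (0.2268 - 0.3457i)
|101⟩: (0.5068 - 0.7725i)(0.4563)(-0.03324 + 0.1922i) = (0.06006 + 0.05616i)
|110⟩: (0.5068 - 0.7725i)(0.8898)(0.9808) = (0.4423 - 0.6742i)
|111⟩: (0.5068 - 0.7725i)(0.8898)(-0.03324 + 0.1922i) = (0.1171 + 0.1095i)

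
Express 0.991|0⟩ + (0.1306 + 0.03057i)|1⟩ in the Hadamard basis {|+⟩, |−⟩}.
(0.7931 + 0.02162i)|+⟩ + (0.6084 - 0.02162i)|−⟩

With |ψ⟩ = α|0⟩ + β|1⟩, the Hadamard-basis coefficients are ⟨+|ψ⟩ = (α + β)/√2 and ⟨−|ψ⟩ = (α − β)/√2.
Here α = 0.991, β = (0.1306 + 0.03057i): (α + β)/√2 = (0.7931 + 0.02162i), (α − β)/√2 = (0.6084 - 0.02162i).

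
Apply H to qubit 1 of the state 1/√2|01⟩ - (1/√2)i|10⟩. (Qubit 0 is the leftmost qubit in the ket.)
1/2|00⟩ - 1/2|01⟩ - (1/2)i|10⟩ - (1/2)i|11⟩

H on qubit 1 mixes each pair of kets that differ only in qubit 1: amplitudes (a, b) of (|…0…⟩, |…1…⟩) become ((a + b)/√2, (a − b)/√2). Kets absent from the input have amplitude 0.
(|00⟩, |01⟩): (a, b) = (0, 1/√2) → (1/2, -1/2)
(|10⟩, |11⟩): (a, b) = (-(1/√2)i, 0) → (-(1/2)i, -(1/2)i)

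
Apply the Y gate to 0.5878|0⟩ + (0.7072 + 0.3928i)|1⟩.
(0.3928 - 0.7072i)|0⟩ + 0.5878i|1⟩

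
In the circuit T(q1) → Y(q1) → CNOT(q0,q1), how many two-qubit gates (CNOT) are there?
1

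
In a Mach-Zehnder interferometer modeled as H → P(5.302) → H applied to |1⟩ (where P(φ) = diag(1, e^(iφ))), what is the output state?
(0.222 + 0.4156i)|0⟩ + (0.778 - 0.4156i)|1⟩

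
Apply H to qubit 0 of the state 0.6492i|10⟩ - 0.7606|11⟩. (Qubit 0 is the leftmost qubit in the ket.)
0.4591i|00⟩ - 0.5378|01⟩ - 0.4591i|10⟩ + 0.5378|11⟩

H on qubit 0 mixes each pair of kets that differ only in qubit 0: amplitudes (a, b) of (|…0…⟩, |…1…⟩) become ((a + b)/√2, (a − b)/√2). Kets absent from the input have amplitude 0.
(|00⟩, |10⟩): (a, b) = (0, 0.6492i) → (0.4591i, -0.4591i)
(|01⟩, |11⟩): (a, b) = (0, -0.7606) → (-0.5378, 0.5378)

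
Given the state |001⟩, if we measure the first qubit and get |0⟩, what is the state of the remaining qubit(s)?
|01⟩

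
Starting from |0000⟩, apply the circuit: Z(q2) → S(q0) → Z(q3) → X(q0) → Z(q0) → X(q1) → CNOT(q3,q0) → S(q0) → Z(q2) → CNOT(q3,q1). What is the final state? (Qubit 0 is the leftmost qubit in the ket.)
-i|1100⟩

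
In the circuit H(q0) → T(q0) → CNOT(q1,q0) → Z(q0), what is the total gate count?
4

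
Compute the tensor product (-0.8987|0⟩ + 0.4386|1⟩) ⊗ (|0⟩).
-0.8987|00⟩ + 0.4386|10⟩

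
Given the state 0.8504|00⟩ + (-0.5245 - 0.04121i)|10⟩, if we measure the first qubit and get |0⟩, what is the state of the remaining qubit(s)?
|0⟩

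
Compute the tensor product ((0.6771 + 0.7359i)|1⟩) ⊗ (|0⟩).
(0.6771 + 0.7359i)|10⟩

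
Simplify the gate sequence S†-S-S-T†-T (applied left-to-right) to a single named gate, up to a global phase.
S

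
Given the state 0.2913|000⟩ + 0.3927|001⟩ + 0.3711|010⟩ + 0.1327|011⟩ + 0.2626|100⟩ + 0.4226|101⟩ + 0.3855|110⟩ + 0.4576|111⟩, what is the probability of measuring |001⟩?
0.1542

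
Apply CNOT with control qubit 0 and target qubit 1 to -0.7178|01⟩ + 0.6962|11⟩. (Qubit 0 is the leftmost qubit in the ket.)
-0.7178|01⟩ + 0.6962|10⟩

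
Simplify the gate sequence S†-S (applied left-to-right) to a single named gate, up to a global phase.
I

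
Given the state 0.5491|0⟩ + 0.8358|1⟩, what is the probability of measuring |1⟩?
0.6986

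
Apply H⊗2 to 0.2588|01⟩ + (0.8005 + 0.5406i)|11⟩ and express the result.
(0.5297 + 0.2703i)|00⟩ + (-0.5297 - 0.2703i)|01⟩ + (-0.2709 - 0.2703i)|10⟩ + (0.2709 + 0.2703i)|11⟩

H⊗2 gives amp(|y⟩) = (1/2) Σ_x (−1)^(x·y) amp(|x⟩), where x·y is the number of positions in which both x and y have a 1.
|00⟩: (0.2588 + (0.8005 + 0.5406i))/2 = (0.5297 + 0.2703i)
|01⟩: (-0.2588 - (0.8005 + 0.5406i))/2 = (-0.5297 - 0.2703i)
|10⟩: (0.2588 - (0.8005 + 0.5406i))/2 = (-0.2709 - 0.2703i)
|11⟩: (-0.2588 + (0.8005 + 0.5406i))/2 = (0.2709 + 0.2703i)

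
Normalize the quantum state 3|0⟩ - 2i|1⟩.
0.8321|0⟩ - 0.5547i|1⟩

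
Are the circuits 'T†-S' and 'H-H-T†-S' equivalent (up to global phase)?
Yes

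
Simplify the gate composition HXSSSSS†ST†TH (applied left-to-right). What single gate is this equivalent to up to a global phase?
Z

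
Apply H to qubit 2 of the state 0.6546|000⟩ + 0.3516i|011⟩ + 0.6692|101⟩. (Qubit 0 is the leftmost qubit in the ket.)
0.4629|000⟩ + 0.4629|001⟩ + 0.2486i|010⟩ - 0.2486i|011⟩ + 0.4732|100⟩ - 0.4732|101⟩

H on qubit 2 mixes each pair of kets that differ only in qubit 2: amplitudes (a, b) of (|…0…⟩, |…1…⟩) become ((a + b)/√2, (a − b)/√2). Kets absent from the input have amplitude 0.
(|000⟩, |001⟩): (a, b) = (0.6546, 0) → (0.4629, 0.4629)
(|010⟩, |011⟩): (a, b) = (0, 0.3516i) → (0.2486i, -0.2486i)
(|100⟩, |101⟩): (a, b) = (0, 0.6692) → (0.4732, -0.4732)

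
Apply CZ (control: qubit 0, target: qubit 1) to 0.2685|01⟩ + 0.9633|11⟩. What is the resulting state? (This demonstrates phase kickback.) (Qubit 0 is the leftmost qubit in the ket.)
0.2685|01⟩ - 0.9633|11⟩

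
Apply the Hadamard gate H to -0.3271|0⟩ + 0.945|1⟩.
0.4369|0⟩ - 0.8995|1⟩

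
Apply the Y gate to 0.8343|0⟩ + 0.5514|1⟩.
-0.5514i|0⟩ + 0.8343i|1⟩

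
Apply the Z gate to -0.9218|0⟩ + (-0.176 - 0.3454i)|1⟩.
-0.9218|0⟩ + (0.176 + 0.3454i)|1⟩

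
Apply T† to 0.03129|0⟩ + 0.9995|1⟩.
0.03129|0⟩ + (0.7068 - 0.7068i)|1⟩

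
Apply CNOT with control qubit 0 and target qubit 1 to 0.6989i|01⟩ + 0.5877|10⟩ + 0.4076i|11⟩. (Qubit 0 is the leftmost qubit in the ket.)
0.6989i|01⟩ + 0.4076i|10⟩ + 0.5877|11⟩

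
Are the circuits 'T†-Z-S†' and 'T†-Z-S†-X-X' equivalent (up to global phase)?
Yes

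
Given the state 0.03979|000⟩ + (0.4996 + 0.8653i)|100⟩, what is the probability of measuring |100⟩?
0.9983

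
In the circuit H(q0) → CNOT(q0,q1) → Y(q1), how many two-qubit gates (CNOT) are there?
1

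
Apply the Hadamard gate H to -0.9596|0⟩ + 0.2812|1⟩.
-0.4797|0⟩ - 0.8774|1⟩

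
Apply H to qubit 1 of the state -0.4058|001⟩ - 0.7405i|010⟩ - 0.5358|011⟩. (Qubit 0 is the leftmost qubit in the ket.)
-0.5236i|000⟩ - 0.6658|001⟩ + 0.5236i|010⟩ + 0.09192|011⟩

H on qubit 1 mixes each pair of kets that differ only in qubit 1: amplitudes (a, b) of (|…0…⟩, |…1…⟩) become ((a + b)/√2, (a − b)/√2). Kets absent from the input have amplitude 0.
(|000⟩, |010⟩): (a, b) = (0, -0.7405i) → (-0.5236i, 0.5236i)
(|001⟩, |011⟩): (a, b) = (-0.4058, -0.5358) → (-0.6658, 0.09192)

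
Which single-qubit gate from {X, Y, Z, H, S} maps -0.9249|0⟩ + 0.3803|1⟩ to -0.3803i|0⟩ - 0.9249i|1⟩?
Y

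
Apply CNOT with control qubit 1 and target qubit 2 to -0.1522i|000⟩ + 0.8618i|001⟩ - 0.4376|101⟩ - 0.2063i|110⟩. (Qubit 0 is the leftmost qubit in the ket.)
-0.1522i|000⟩ + 0.8618i|001⟩ - 0.4376|101⟩ - 0.2063i|111⟩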